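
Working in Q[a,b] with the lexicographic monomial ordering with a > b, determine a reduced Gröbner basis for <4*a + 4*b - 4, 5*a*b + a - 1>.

G = {a + b - 1, b**2 - 4/5*b}

The reduced Gröbner basis is the canonical form of the ideal for this ordering.

f_1 = 4*a + 4*b - 4, LT = a.
f_2 = 5*a*b + a - 1, LT = a*b.

S(f_1,f_2): lcm = a*b. S = -1/5*a + b**2 - b + 1/5.
  leading term a: subtract (-1/20)·f_1 from -1/5*a + b**2 - b + 1/5 → b**2 - 4/5*b
  leading term b**2: no divisor's leading term divides it; move b**2 to the remainder.
  leading term b: no divisor's leading term divides it; move -4/5*b to the remainder.
  remainder b**2 - 4/5*b ≠ 0; add g_3 = b**2 - 4/5*b to the basis.

The other S-polynomials (S(f_1,g_3), S(f_2,g_3)) all reduce to 0 modulo the current basis, so we have a Gröbner basis.
Inter-reduce: drop elements whose leading term is divisible by another's, tail-reduce, and make monic.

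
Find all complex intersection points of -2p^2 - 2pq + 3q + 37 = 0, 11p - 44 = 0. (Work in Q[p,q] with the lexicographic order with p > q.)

Compute a lex Gröbner basis by Buchberger's algorithm.
f_1 = -2p^2 - 2pq + 3q + 37, LT = p^2.
f_2 = 11p - 44, LT = p.

S(f_1,f_2): lcm = p^2. S = pq + 4p - 3/2q - 37/2.
  leading term pq: subtract (1/11q)·f_2 from pq + 4p - 3/2q - 37/2 → 4p + 5/2q - 37/2
  leading term p: subtract (4/11)·f_2 from 4p + 5/2q - 37/2 → 5/2q - 5/2
  leading term q: no divisor's leading term divides it; move 5/2q to the remainder.
  leading term 1: no divisor's leading term divides it; move -5/2 to the remainder.
  remainder 5/2q - 5/2 ≠ 0; add h_3 = 5/2q - 5/2 to the basis.

S(f_1,h_3): leading monomials are coprime, so the S-polynomial reduces to 0 (Buchberger's first criterion).
S(f_2,h_3): leading monomials are coprime, so the S-polynomial reduces to 0 (Buchberger's first criterion).
Every S-polynomial of the final basis reduces to 0, so we have a Gröbner basis.
Inter-reduce: drop elements whose leading term is divisible by another's, tail-reduce, and make monic.
Reduced Gröbner basis: {p - 4, q - 1}.

Elimination: the polynomial q - 1 lies in the elimination ideal for q, so q ∈ {1}. For each such q, the remaining basis elements (now univariate) give the rest of the solution.
  q = 1: the earlier basis element becomes p - 4 = 0, giving p = 4 — point (4, 1).

{(4, 1)}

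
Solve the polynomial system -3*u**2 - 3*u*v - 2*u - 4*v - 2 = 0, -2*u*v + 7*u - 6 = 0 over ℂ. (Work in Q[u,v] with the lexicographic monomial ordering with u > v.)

{(-2, 5), (-13/12 + sqrt(457)/12, 15/8 - sqrt(457)/8), (-sqrt(457)/12 - 13/12, 15/8 + sqrt(457)/8)}

Compute a lex Gröbner basis by Buchberger's algorithm.
f_1 = -3*u**2 - 3*u*v - 2*u - 4*v - 2, LT = u**2.
f_2 = -2*u*v + 7*u - 6, LT = u*v.

S(f_1,f_2): lcm = u**2*v. S = 7/2*u**2 + u*v**2 + 2/3*u*v - 3*u + 4/3*v**2 + 2/3*v.
  reduce S modulo (f_1, f_2):
  remainder -3*u + 4/3*v**2 - 7*v - 13/3 ≠ 0; add h_3 = -3*u + 4/3*v**2 - 7*v - 13/3 to the basis.

S(f_2,h_3): lcm = u*v. S = -7/2*u + 4/9*v**3 - 7/3*v**2 - 13/9*v + 3.
  reduce S modulo (f_1, f_2, h_3):
  remainder 4/9*v**3 - 35/9*v**2 + 121/18*v + 145/18 ≠ 0; add h_4 = 4/9*v**3 - 35/9*v**2 + 121/18*v + 145/18 to the basis.

The other S-polynomials (S(f_1,h_3), S(f_1,h_4), S(f_2,h_4), S(h_3,h_4)) all reduce to 0 modulo the current basis, so we have a Gröbner basis.
Inter-reduce: drop elements whose leading term is divisible by another's, tail-reduce, and make monic.
Reduced Gröbner basis: {u - 4/9*v**2 + 7/3*v + 13/9, v**3 - 35/4*v**2 + 121/8*v + 145/8}.

A lex Gröbner basis eliminates variables successively. Here v**3 - 35/4*v**2 + 121/8*v + 145/8 depends only on v, with roots {5, 15/8 - sqrt(457)/8, 15/8 + sqrt(457)/8}; lifting each root through the earlier basis elements recovers the full solutions.
  v = 5: the earlier basis element becomes u + 2 = 0, giving u = -2 — point (-2, 5).
  v = 15/8 - sqrt(457)/8: the earlier basis element becomes u - sqrt(457)/12 + 13/12 = 0, giving u = -13/12 + sqrt(457)/12 — point (-13/12 + sqrt(457)/12, 15/8 - sqrt(457)/8).
  v = 15/8 + sqrt(457)/8: the earlier basis element becomes u + 13/12 + sqrt(457)/12 = 0, giving u = -sqrt(457)/12 - 13/12 — point (-sqrt(457)/12 - 13/12, 15/8 + sqrt(457)/8).
A lex Gröbner basis triangularizes the system, enabling back-substitution.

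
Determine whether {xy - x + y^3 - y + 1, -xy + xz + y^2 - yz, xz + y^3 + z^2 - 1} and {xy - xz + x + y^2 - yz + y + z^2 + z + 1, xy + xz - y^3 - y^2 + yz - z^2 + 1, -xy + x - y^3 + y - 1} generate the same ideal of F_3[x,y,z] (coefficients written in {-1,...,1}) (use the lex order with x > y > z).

Two ideals are equal iff their reduced Gröbner bases coincide (the reduced basis is unique for a fixed ordering).
Buchberger on the first generating set:
f_1 = xy - x + y^3 - y + 1, LT = xy.
f_2 = -xy + xz + y^2 - yz, LT = xy.
f_3 = xz + y^3 + z^2 - 1, LT = xz.

S(f_1,f_2): lcm = xy. S = xz - x + y^3 + y^2 - yz - y + 1.
  reduce S modulo (f_1, f_2, f_3):
  remainder -x + y^2 - yz - y - z^2 - 1 ≠ 0; add g_4 = -x + y^2 - yz - y - z^2 - 1 to the basis.

S(f_1,f_3): lcm = xyz. S = -xz - y^4 + y^3z - yz^2 - yz + y + z.
  reduce S modulo (f_1, f_2, f_3, g_4):
  remainder -y^4 + y^3z + y^3 - yz^2 - yz + y + z^2 + z - 1 ≠ 0; add g_5 = -y^4 + y^3z + y^3 - yz^2 - yz + y + z^2 + z - 1 to the basis.

S(f_2,f_3): lcm = xyz. S = -xz^2 - y^4 - y^2z + y.
  reduce S modulo (f_1, f_2, f_3, g_4, g_5):
  remainder -y^3 - y^2z + yz^2 + yz + z^3 - z^2 + z + 1 ≠ 0; add g_6 = -y^3 - y^2z + yz^2 + yz + z^3 - z^2 + z + 1 to the basis.

S(f_1,g_4): lcm = xy. S = -x - y^3 - y^2z - y^2 - yz^2 + y + 1.
  reduce S modulo (f_1, f_2, f_3, g_4, g_5, g_6):
  remainder y^2 + yz^2 - y - z^3 - z^2 - z + 1 ≠ 0; add g_7 = y^2 + yz^2 - y - z^3 - z^2 - z + 1 to the basis.

S(f_2,g_5): lcm = xy^4. S = xy^3 - xyz^2 - xyz + xy + xz^2 + xz - x - y^5 + y^4z.
  reduce S modulo (f_1, f_2, f_3, g_4, g_5, g_6, g_7):
  remainder yz^4 + yz^3 + y - z^5 - z^4 - z^3 ≠ 0; add g_8 = yz^4 + yz^3 + y - z^5 - z^4 - z^3 to the basis.

S(f_2,g_6): lcm = xy^3. S = xy^2z + xyz^2 + xyz + xz^3 - xz^2 + xz + x - y^4 + y^3z.
  reduce S modulo (f_1, f_2, f_3, g_4, g_5, g_6, g_7, g_8):
  remainder -yz^3 + yz^2 + yz - y + z^4 + z^3 + z^2 - z + 1 ≠ 0; add g_9 = -yz^3 + yz^2 + yz - y + z^4 + z^3 + z^2 - z + 1 to the basis.

S(g_5,g_7): lcm = y^4. S = -y^3z^2 - y^3z + y^2z^3 + y^2z^2 + y^2z - y^2 + yz^2 + yz - y - z^2 - z + 1.
  reduce S modulo (f_1, f_2, f_3, g_4, g_5, g_6, g_7, g_8, g_9):
  remainder yz - y - z^4 - z^3 + z^2 - z - 1 ≠ 0; add g_10 = yz - y - z^4 - z^3 + z^2 - z - 1 to the basis.

S(g_5,g_8): lcm = y^4z^4. S = -y^4z^3 - y^4 + y^3z^3 + yz^6 + yz^5 - yz^4 - z^6 - z^5 + z^4.
  reduce S modulo (f_1, f_2, f_3, g_4, g_5, g_6, g_7, g_8, g_9, g_10):
  remainder -z^6 - z^5 + z^3 - z^2 - 1 ≠ 0; add g_11 = -z^6 - z^5 + z^3 - z^2 - 1 to the basis.

The other S-polynomials (S(f_2,g_4), S(f_3,g_4), S(f_1,g_5), S(f_3,g_5), S(g_4,g_5), S(f_1,g_6), S(f_3,g_6), S(g_4,g_6), S(g_5,g_6), S(f_1,g_7), S(f_2,g_7), S(f_3,g_7), S(g_4,g_7), S(g_6,g_7), S(f_1,g_8), S(f_2,g_8), S(f_3,g_8), S(g_4,g_8), S(g_6,g_8), S(g_7,g_8), S(f_1,g_9), S(f_2,g_9), S(f_3,g_9), S(g_4,g_9), S(g_5,g_9), S(g_6,g_9), S(g_7,g_9), S(g_8,g_9), S(f_1,g_10), S(f_2,g_10), S(f_3,g_10), S(g_4,g_10), S(g_5,g_10), S(g_6,g_10), S(g_7,g_10), S(g_8,g_10), S(g_9,g_10), S(f_1,g_11), S(f_2,g_11), S(f_3,g_11), S(g_4,g_11), S(g_5,g_11), S(g_6,g_11), S(g_7,g_11), S(g_8,g_11), S(g_9,g_11), S(g_10,g_11)) all reduce to 0 modulo the current basis, so we have a Gröbner basis.
Inter-reduce: drop elements whose leading term is divisible by another's, tail-reduce, and make monic.
Reduced Gröbner basis: {x - y + z^5 - z^2 - z + 1, y^2 + z^5 - z^4 - z^3 - z^2 + z - 1, yz - y - z^4 - z^3 + z^2 - z - 1, z^6 + z^5 - z^3 + z^2 + 1}.

Buchberger on the second generating set:
h_1 = xy - xz + x + y^2 - yz + y + z^2 + z + 1, LT = xy.
h_2 = xy + xz - y^3 - y^2 + yz - z^2 + 1, LT = xy.
h_3 = -xy + x - y^3 + y - 1, LT = xy.

S(h_1,h_2): lcm = xy. S = xz + x + y^3 - y^2 + yz + y - z^2 + z.
  reduce S modulo (h_1, h_2, h_3):
  remainder xz + x + y^3 - y^2 + yz + y - z^2 + z ≠ 0; add k_4 = xz + x + y^3 - y^2 + yz + y - z^2 + z to the basis.

S(h_1,h_3): lcm = xy. S = -xz - x - y^3 + y^2 - yz - y + z^2 + z.
  reduce S modulo (h_1, h_2, h_3, k_4):
  remainder -z ≠ 0; add k_5 = -z to the basis.

S(h_1,k_4): lcm = xyz. S = -xy - xz^2 + xz - y^4 + y^3 - y^2 + z^3 + z^2 + z.
  reduce S modulo (h_1, h_2, h_3, k_4, k_5):
  remainder -y^4 + y^2 + 1 ≠ 0; add k_6 = -y^4 + y^2 + 1 to the basis.

S(k_4,k_5): lcm = xz. S = x + y^3 - y^2 + yz + y - z^2 + z.
  reduce S modulo (h_1, h_2, h_3, k_4, k_5, k_6):
  remainder x + y^3 - y^2 + y ≠ 0; add k_7 = x + y^3 - y^2 + y to the basis.

The other S-polynomials (S(h_2,h_3), S(h_2,k_4), S(h_3,k_4), S(h_1,k_5), S(h_2,k_5), S(h_3,k_5), S(h_1,k_6), S(h_2,k_6), S(h_3,k_6), S(k_4,k_6), S(k_5,k_6), S(h_1,k_7), S(h_2,k_7), S(h_3,k_7), S(k_4,k_7), S(k_5,k_7), S(k_6,k_7)) all reduce to 0 modulo the current basis, so we have a Gröbner basis.
Inter-reduce: drop elements whose leading term is divisible by another's, tail-reduce, and make monic.
Reduced Gröbner basis: {x + y^3 - y^2 + y, y^4 - y^2 - 1, z}.

These differ, so the ideals are not equal.

No, the ideals differ.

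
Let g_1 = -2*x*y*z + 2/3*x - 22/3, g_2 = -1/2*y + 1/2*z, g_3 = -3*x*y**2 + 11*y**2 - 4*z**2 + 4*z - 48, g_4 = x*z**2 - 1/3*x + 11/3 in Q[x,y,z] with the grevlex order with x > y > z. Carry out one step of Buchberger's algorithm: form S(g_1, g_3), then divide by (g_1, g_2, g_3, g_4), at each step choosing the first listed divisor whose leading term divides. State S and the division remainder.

S(g_1, g_3) = 11/3*y**2*z - 4/3*z**3 - 1/3*x*y + 4/3*z**2 + 11/3*y - 16*z; remainder on division = 7/3*z**3 - 1/3*x*z + 4/3*z**2 - 37/3*z.

lcm(LM(g_1), LM(g_3)) = x*y**2*z.
S = (lcm/LT(g_1))·g_1 − (lcm/LT(g_3))·g_3 = 11/3*y**2*z - 4/3*z**3 - 1/3*x*y + 4/3*z**2 + 11/3*y - 16*z.
Reduce S modulo (g_1, g_2, g_3, g_4) in that order:
  leading term y**2*z: subtract (-22/3*y*z)·g_2 from 11/3*y**2*z - 4/3*z**3 - 1/3*x*y + 4/3*z**2 + 11/3*y - 16*z → 11/3*y*z**2 - 4/3*z**3 - 1/3*x*y + 4/3*z**2 + 11/3*y - 16*z
  leading term y*z**2: subtract (-22/3*z**2)·g_2 from 11/3*y*z**2 - 4/3*z**3 - 1/3*x*y + 4/3*z**2 + 11/3*y - 16*z → 7/3*z**3 - 1/3*x*y + 4/3*z**2 + 11/3*y - 16*z
  leading term z**3: no divisor's leading term divides it; move 7/3*z**3 to the remainder.
  leading term x*y: subtract (2/3*x)·g_2 from -1/3*x*y + 4/3*z**2 + 11/3*y - 16*z → -1/3*x*z + 4/3*z**2 + 11/3*y - 16*z
  leading term x*z: no divisor's leading term divides it; move -1/3*x*z to the remainder.
  leading term z**2: no divisor's leading term divides it; move 4/3*z**2 to the remainder.
  leading term y: subtract (-22/3)·g_2 from 11/3*y - 16*z → -37/3*z
  leading term z: no divisor's leading term divides it; move -37/3*z to the remainder.
The remainder 7/3*z**3 - 1/3*x*z + 4/3*z**2 - 37/3*z is nonzero, so it would be added as the next basis element.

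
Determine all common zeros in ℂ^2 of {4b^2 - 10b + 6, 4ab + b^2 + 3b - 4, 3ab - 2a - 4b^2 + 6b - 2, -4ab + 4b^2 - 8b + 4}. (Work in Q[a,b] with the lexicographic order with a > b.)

{(0, 1)}

Compute a lex Gröbner basis by Buchberger's algorithm.
f_1 = 4b^2 - 10b + 6, LT = b^2.
f_2 = 4ab + b^2 + 3b - 4, LT = ab.
f_3 = 3ab - 2a - 4b^2 + 6b - 2, LT = ab.
f_4 = -4ab + 4b^2 - 8b + 4, LT = ab.

S(f_1,f_2): lcm = ab^2. S = -5/2ab + 3/2a - 1/4b^3 - 3/4b^2 + b.
  leading term ab: subtract (-5/8)·f_2 from -5/2ab + 3/2a - 1/4b^3 - 3/4b^2 + b → 3/2a - 1/4b^3 - 1/8b^2 + 23/8b - 5/2
  leading term a: no divisor's leading term divides it; move 3/2a to the remainder.
  leading term b^3: subtract (-1/16b)·f_1 from -1/4b^3 - 1/8b^2 + 23/8b - 5/2 → -3/4b^2 + 13/4b - 5/2
  leading term b^2: subtract (-3/16)·f_1 from -3/4b^2 + 13/4b - 5/2 → 11/8b - 11/8
  leading term b: no divisor's leading term divides it; move 11/8b to the remainder.
  leading term 1: no divisor's leading term divides it; move -11/8 to the remainder.
  remainder 3/2a + 11/8b - 11/8 ≠ 0; add h_5 = 3/2a + 11/8b - 11/8 to the basis.

S(f_1,f_3): lcm = ab^2. S = -11/6ab + 3/2a + 4/3b^3 - 2b^2 + 2/3b.
  leading term ab: subtract (-11/24)·f_2 from -11/6ab + 3/2a + 4/3b^3 - 2b^2 + 2/3b → 3/2a + 4/3b^3 - 37/24b^2 + 49/24b - 11/6
  leading term a: subtract (1)·h_5 from 3/2a + 4/3b^3 - 37/24b^2 + 49/24b - 11/6 → 4/3b^3 - 37/24b^2 + 2/3b - 11/24
  leading term b^3: subtract (1/3b)·f_1 from 4/3b^3 - 37/24b^2 + 2/3b - 11/24 → 43/24b^2 - 4/3b - 11/24
  leading term b^2: subtract (43/96)·f_1 from 43/24b^2 - 4/3b - 11/24 → 151/48b - 151/48
  leading term b: no divisor's leading term divides it; move 151/48b to the remainder.
  leading term 1: no divisor's leading term divides it; move -151/48 to the remainder.
  remainder 151/48b - 151/48 ≠ 0; add h_6 = 151/48b - 151/48 to the basis.

The other S-polynomials (S(f_1,f_4), S(f_2,f_3), S(f_2,f_4), S(f_3,f_4), S(f_1,h_5), S(f_2,h_5), S(f_3,h_5), S(f_4,h_5), S(f_1,h_6), S(f_2,h_6), S(f_3,h_6), S(f_4,h_6), S(h_5,h_6)) all reduce to 0 modulo the current basis, so we have a Gröbner basis.
Inter-reduce: drop elements whose leading term is divisible by another's, tail-reduce, and make monic.
Reduced Gröbner basis: {a, b - 1}.

From the last basis element, b - 1 = 0, so b takes values in {1}. Each choice, substituted upward through the basis, yields the corresponding point(s) of the solution set.
  b = 1: the earlier basis element becomes a = 0, giving a = 0 — point (0, 1).
Substituting each solution back into the original system confirms all equations vanish.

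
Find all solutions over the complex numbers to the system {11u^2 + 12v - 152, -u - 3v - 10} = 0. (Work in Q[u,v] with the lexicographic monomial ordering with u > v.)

Compute a lex Gröbner basis by Buchberger's algorithm.
f_1 = 11u^2 + 12v - 152, LT = u^2.
f_2 = -u - 3v - 10, LT = u.

S(f_1,f_2): lcm = u^2. S = -3uv - 10u + 12/11v - 152/11.
  leading term uv: subtract (3v)·f_2 from -3uv - 10u + 12/11v - 152/11 → -10u + 9v^2 + 342/11v - 152/11
  leading term u: subtract (10)·f_2 from -10u + 9v^2 + 342/11v - 152/11 → 9v^2 + 672/11v + 948/11
  leading term v^2: no divisor's leading term divides it; move 9v^2 to the remainder.
  leading term v: no divisor's leading term divides it; move 672/11v to the remainder.
  leading term 1: no divisor's leading term divides it; move 948/11 to the remainder.
  remainder 9v^2 + 672/11v + 948/11 ≠ 0; add h_3 = 9v^2 + 672/11v + 948/11 to the basis.

The other S-polynomials (S(f_1,h_3), S(f_2,h_3)) all reduce to 0 modulo the current basis, so we have a Gröbner basis.
Inter-reduce: drop elements whose leading term is divisible by another's, tail-reduce, and make monic.
Reduced Gröbner basis: {u + 3v + 10, v^2 + 224/33v + 316/33}.

Elimination: the polynomial v^2 + 224/33v + 316/33 lies in the elimination ideal for v, so v ∈ {-158/33, -2}. For each such v, the remaining basis elements (now univariate) give the rest of the solution.
  v = -158/33: the earlier basis element becomes u - 48/11 = 0, giving u = 48/11 — point (48/11, -158/33).
  v = -2: the earlier basis element becomes u + 4 = 0, giving u = -4 — point (-4, -2).
Check: every point annihilates each of the original generators.

{(48/11, -158/33), (-4, -2)}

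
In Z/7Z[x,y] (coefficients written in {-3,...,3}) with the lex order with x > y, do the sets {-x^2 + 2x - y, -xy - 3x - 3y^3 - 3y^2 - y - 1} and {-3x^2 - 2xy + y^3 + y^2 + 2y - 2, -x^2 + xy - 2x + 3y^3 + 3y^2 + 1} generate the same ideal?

Yes, the ideals are equal.

Equality of ideals is decidable: compute both reduced Gröbner bases (unique for the ordering) and check whether they agree.
Buchberger on the first generating set:
f_1 = -x^2 + 2x - y, LT = x^2.
f_2 = -xy - 3x - 3y^3 - 3y^2 - y - 1, LT = xy.

S(f_1,f_2): lcm = x^2y. S = -3x^2 - 3xy^3 - 3xy^2 - 3xy - x + y^2.
  reduce S modulo (f_1, f_2):
  remainder 2y^5 - 2y^4 - y^3 - 2y^2 - 3y ≠ 0; add g_3 = 2y^5 - 2y^4 - y^3 - 2y^2 - 3y to the basis.

The other S-polynomials (S(f_1,g_3), S(f_2,g_3)) all reduce to 0 modulo the current basis, so we have a Gröbner basis.
Inter-reduce: drop elements whose leading term is divisible by another's, tail-reduce, and make monic.
Reduced Gröbner basis: {x^2 - 2x + y, xy + 3x + 3y^3 + 3y^2 + y + 1, y^5 - y^4 + 3y^3 - y^2 + 2y}.

Buchberger on the second generating set:
h_1 = -3x^2 - 2xy + y^3 + y^2 + 2y - 2, LT = x^2.
h_2 = -x^2 + xy - 2x + 3y^3 + 3y^2 + 1, LT = x^2.

S(h_1,h_2): lcm = x^2. S = -3xy - 2x - 2y^3 - 2y^2 - 3y - 3.
  reduce S modulo (h_1, h_2):
  remainder -3xy - 2x - 2y^3 - 2y^2 - 3y - 3 ≠ 0; add k_3 = -3xy - 2x - 2y^3 - 2y^2 - 3y - 3 to the basis.

S(h_1,k_3): lcm = x^2y. S = -3x^2 - 3xy^3 - xy - x + 2y^4 + 2y^3 - 3y^2 + 3y.
  reduce S modulo (h_1, h_2, k_3):
  remainder 2y^5 - 2y^4 - y^3 - 2y^2 - 3y ≠ 0; add k_4 = 2y^5 - 2y^4 - y^3 - 2y^2 - 3y to the basis.

The other S-polynomials (S(h_2,k_3), S(h_1,k_4), S(h_2,k_4), S(k_3,k_4)) all reduce to 0 modulo the current basis, so we have a Gröbner basis.
Inter-reduce: drop elements whose leading term is divisible by another's, tail-reduce, and make monic.
Reduced Gröbner basis: {x^2 - 2x + y, xy + 3x + 3y^3 + 3y^2 + y + 1, y^5 - y^4 + 3y^3 - y^2 + 2y}.

The two bases agree; hence the ideals are identical.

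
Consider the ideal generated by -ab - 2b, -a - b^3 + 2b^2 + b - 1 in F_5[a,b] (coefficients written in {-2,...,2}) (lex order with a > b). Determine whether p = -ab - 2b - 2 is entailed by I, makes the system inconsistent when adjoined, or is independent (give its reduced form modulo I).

First compute the reduced Gröbner basis of I by Buchberger's algorithm.
f_1 = -ab - 2b, LT = ab.
f_2 = -a - b^3 + 2b^2 + b - 1, LT = a.

S(f_1,f_2): lcm = ab. S = -b^4 + 2b^3 + b^2 + b.
  leading term b^4: no divisor's leading term divides it; move -b^4 to the remainder.
  leading term b^3: no divisor's leading term divides it; move 2b^3 to the remainder.
  leading term b^2: no divisor's leading term divides it; move b^2 to the remainder.
  leading term b: no divisor's leading term divides it; move b to the remainder.
  remainder -b^4 + 2b^3 + b^2 + b ≠ 0; add h_3 = -b^4 + 2b^3 + b^2 + b to the basis.

S(f_1,h_3): lcm = ab^4. S = 2ab^3 + ab^2 + ab + 2b^4.
  leading term ab^3: subtract (-2b^2)·f_1 from 2ab^3 + ab^2 + ab + 2b^4 → ab^2 + ab + 2b^4 + b^3
  leading term ab^2: subtract (-b)·f_1 from ab^2 + ab + 2b^4 + b^3 → ab + 2b^4 + b^3 - 2b^2
  leading term ab: subtract (-1)·f_1 from ab + 2b^4 + b^3 - 2b^2 → 2b^4 + b^3 - 2b^2 - 2b
  leading term b^4: subtract (-2)·h_3 from 2b^4 + b^3 - 2b^2 - 2b → 0
  remainder 0.

S(f_2,h_3): leading monomials are coprime, so the S-polynomial reduces to 0 (Buchberger's first criterion).
Every S-polynomial of the final basis reduces to 0, so we have a Gröbner basis.
Inter-reduce: drop elements whose leading term is divisible by another's, tail-reduce, and make monic.
Reduced Gröbner basis: {a + b^3 - 2b^2 - b + 1, b^4 - 2b^3 - b^2 - b}.
Label its elements g_1 = a + b^3 - 2b^2 - b + 1, g_2 = b^4 - 2b^3 - b^2 - b.

Reduce p = -ab - 2b - 2 modulo G:
  leading term ab: subtract (-b)·g_1 from -ab - 2b - 2 → b^4 - 2b^3 - b^2 - b - 2
  leading term b^4: subtract (1)·g_2 from b^4 - 2b^3 - b^2 - b - 2 → -2
  leading term 1: no divisor's leading term divides it; move -2 to the remainder.
  normal form = -2.
The normal form is nonzero, so p ∉ I. Since p minus its normal form lies in I, I + (p) = I + (r) where r = -2; decide whether this ideal is the whole ring.
Here r = -2 is a nonzero constant, hence a unit: 1 ∈ I + (p), the Gröbner basis of I + (p) is {1}, and the enlarged system has no common solution — adjoining p is inconsistent.

Adjoining -ab - 2b - 2 makes the ideal the whole ring: the system is inconsistent.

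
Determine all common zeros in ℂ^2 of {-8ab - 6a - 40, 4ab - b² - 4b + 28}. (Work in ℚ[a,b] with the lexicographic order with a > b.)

Compute a lex Gröbner basis by Buchberger's algorithm.
f_1 = -8ab - 6a - 40, LT = ab.
f_2 = 4ab - b² - 4b + 28, LT = ab.

S(f_1,f_2): lcm = ab. S = ¾a + ¼b² + b - 2.
  leading term a: no divisor's leading term divides it; move ¾a to the remainder.
  leading term b²: no divisor's leading term divides it; move ¼b² to the remainder.
  leading term b: no divisor's leading term divides it; move b to the remainder.
  leading term 1: no divisor's leading term divides it; move -2 to the remainder.
  remainder ¾a + ¼b² + b - 2 ≠ 0; add h_3 = ¾a + ¼b² + b - 2 to the basis.

S(f_1,h_3): lcm = ab. S = ¾a - ⅓b³ - 4/3b² + 8/3b + 5.
  leading term a: subtract (1)·h_3 from ¾a - ⅓b³ - 4/3b² + 8/3b + 5 → -⅓b³ - 19/12b² + 5/3b + 7
  leading term b³: no divisor's leading term divides it; move -⅓b³ to the remainder.
  leading term b²: no divisor's leading term divides it; move -19/12b² to the remainder.
  leading term b: no divisor's leading term divides it; move 5/3b to the remainder.
  leading term 1: no divisor's leading term divides it; move 7 to the remainder.
  remainder -⅓b³ - 19/12b² + 5/3b + 7 ≠ 0; add h_4 = -⅓b³ - 19/12b² + 5/3b + 7 to the basis.

S(f_2,h_3): lcm = ab. S = -⅓b³ - 19/12b² + 5/3b + 7.
  leading term b³: subtract (1)·h_4 from -⅓b³ - 19/12b² + 5/3b + 7 → 0
  remainder 0.

S(f_1,h_4): lcm = ab³. S = -4ab² + 5ab + 21a + 5b².
  leading term ab²: subtract (½b)·f_1 from -4ab² + 5ab + 21a + 5b² → 8ab + 21a + 5b² + 20b
  leading term ab: subtract (-1)·f_1 from 8ab + 21a + 5b² + 20b → 15a + 5b² + 20b - 40
  leading term a: subtract (20)·h_3 from 15a + 5b² + 20b - 40 → 0
  remainder 0.

S(f_2,h_4): lcm = ab³. S = -19/4ab² + 5ab + 21a - ¼b⁴ - b³ + 7b².
  leading term ab²: subtract (19/32b)·f_1 from -19/4ab² + 5ab + 21a - ¼b⁴ - b³ + 7b² → 137/16ab + 21a - ¼b⁴ - b³ + 7b² + 95/4b
  leading term ab: subtract (-137/128)·f_1 from 137/16ab + 21a - ¼b⁴ - b³ + 7b² + 95/4b → 933/64a - ¼b⁴ - b³ + 7b² + 95/4b - 685/16
  leading term a: subtract (311/16)·h_3 from 933/64a - ¼b⁴ - b³ + 7b² + 95/4b - 685/16 → -¼b⁴ - b³ + 137/64b² + 69/16b - 63/16
  leading term b⁴: subtract (¾b)·h_4 from -¼b⁴ - b³ + 137/64b² + 69/16b - 63/16 → 3/16b³ + 57/64b² - 15/16b - 63/16
  leading term b³: subtract (-9/16)·h_4 from 3/16b³ + 57/64b² - 15/16b - 63/16 → 0
  remainder 0.

S(h_3,h_4): leading monomials are coprime, so the S-polynomial reduces to 0 (Buchberger's first criterion).
Every S-polynomial of the final basis reduces to 0, so we have a Gröbner basis.
Inter-reduce: drop elements whose leading term is divisible by another's, tail-reduce, and make monic.
Reduced Gröbner basis: {a + ⅓b² + 4/3b - 8/3, b³ + 19/4b² - 5b - 21}.

The lex basis is triangular: the last element involves only b. Solving b³ + 19/4b² - 5b - 21 = 0 gives b ∈ {-2, -11/8 + sqrt(793)/8, -sqrt(793)/8 - 11/8}; substituting each value into the earlier elements determines the remaining variables.
  b = -2: the earlier basis element becomes a - 4 = 0, giving a = 4 — point (4, -2).
  b = -11/8 + sqrt(793)/8: the earlier basis element becomes a + 25/96 + 5*sqrt(793)/96 = 0, giving a = -5*sqrt(793)/96 - 25/96 — point (-5*sqrt(793)/96 - 25/96, -11/8 + sqrt(793)/8).
  b = -sqrt(793)/8 - 11/8: the earlier basis element becomes a - 5*sqrt(793)/96 + 25/96 = 0, giving a = -25/96 + 5*sqrt(793)/96 — point (-25/96 + 5*sqrt(793)/96, -sqrt(793)/8 - 11/8).

{(4, -2), (-5*sqrt(793)/96 - 25/96, -11/8 + sqrt(793)/8), (-25/96 + 5*sqrt(793)/96, -sqrt(793)/8 - 11/8)}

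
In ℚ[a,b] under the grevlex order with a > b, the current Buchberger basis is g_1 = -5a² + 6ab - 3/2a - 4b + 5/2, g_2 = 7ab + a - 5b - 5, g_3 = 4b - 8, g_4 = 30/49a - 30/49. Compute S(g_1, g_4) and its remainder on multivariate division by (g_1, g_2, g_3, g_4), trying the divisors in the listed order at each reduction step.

S(g_1, g_4) = -6/5ab + 13/10a + ⅘b - ½; remainder on division = 0.

lcm(LM(g_1), LM(g_4)) = a².
S = (lcm/LT(g_1))·g_1 − (lcm/LT(g_4))·g_4 = -6/5ab + 13/10a + ⅘b - ½.
Reduce S modulo (g_1, g_2, g_3, g_4) in that order:
  leading term ab: subtract (-6/35)·g_2 from -6/5ab + 13/10a + ⅘b - ½ → 103/70a - 2/35b - 19/14
  leading term a: subtract (721/300)·g_4 from 103/70a - 2/35b - 19/14 → -2/35b + 4/35
  leading term b: subtract (-1/70)·g_3 from -2/35b + 4/35 → 0
The remainder is 0, so this S-polynomial contributes no new basis element.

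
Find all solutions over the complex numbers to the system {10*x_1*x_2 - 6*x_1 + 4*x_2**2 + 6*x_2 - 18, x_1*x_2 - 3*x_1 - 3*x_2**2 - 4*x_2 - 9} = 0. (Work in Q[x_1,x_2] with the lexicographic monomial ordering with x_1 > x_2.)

Compute a lex Gröbner basis by Buchberger's algorithm.
f_1 = 10*x_1*x_2 - 6*x_1 + 4*x_2**2 + 6*x_2 - 18, LT = x_1*x_2.
f_2 = x_1*x_2 - 3*x_1 - 3*x_2**2 - 4*x_2 - 9, LT = x_1*x_2.

S(f_1,f_2): lcm = x_1*x_2. S = 12/5*x_1 + 17/5*x_2**2 + 23/5*x_2 + 36/5.
  reduce S modulo (f_1, f_2):
  remainder 12/5*x_1 + 17/5*x_2**2 + 23/5*x_2 + 36/5 ≠ 0; add h_3 = 12/5*x_1 + 17/5*x_2**2 + 23/5*x_2 + 36/5 to the basis.

S(f_1,h_3): lcm = x_1*x_2. S = -3/5*x_1 - 17/12*x_2**3 - 91/60*x_2**2 - 12/5*x_2 - 9/5.
  reduce S modulo (f_1, f_2, h_3):
  remainder -17/12*x_2**3 - 2/3*x_2**2 - 5/4*x_2 ≠ 0; add h_4 = -17/12*x_2**3 - 2/3*x_2**2 - 5/4*x_2 to the basis.

The other S-polynomials (S(f_2,h_3), S(f_1,h_4), S(f_2,h_4), S(h_3,h_4)) all reduce to 0 modulo the current basis, so we have a Gröbner basis.
Inter-reduce: drop elements whose leading term is divisible by another's, tail-reduce, and make monic.
Reduced Gröbner basis: {x_1 + 17/12*x_2**2 + 23/12*x_2 + 3, x_2**3 + 8/17*x_2**2 + 15/17*x_2}.

A lex Gröbner basis eliminates variables successively. Here x_2**3 + 8/17*x_2**2 + 15/17*x_2 depends only on x_2, with roots {0, -4/17 - sqrt(239)*I/17, -4/17 + sqrt(239)*I/17}; lifting each root through the earlier basis elements recovers the full solutions.
  x_2 = 0: the earlier basis element becomes x_1 + 3 = 0, giving x_1 = -3 — point (-3, 0).
  x_2 = -4/17 - sqrt(239)*I/17: the earlier basis element becomes x_1 + 99/68 - 5*sqrt(239)*I/68 = 0, giving x_1 = -99/68 + 5*sqrt(239)*I/68 — point (-99/68 + 5*sqrt(239)*I/68, -4/17 - sqrt(239)*I/17).
  x_2 = -4/17 + sqrt(239)*I/17: the earlier basis element becomes x_1 + 99/68 + 5*sqrt(239)*I/68 = 0, giving x_1 = -99/68 - 5*sqrt(239)*I/68 — point (-99/68 - 5*sqrt(239)*I/68, -4/17 + sqrt(239)*I/17).

{(-3, 0), (-99/68 + 5*sqrt(239)*I/68, -4/17 - sqrt(239)*I/17), (-99/68 - 5*sqrt(239)*I/68, -4/17 + sqrt(239)*I/17)}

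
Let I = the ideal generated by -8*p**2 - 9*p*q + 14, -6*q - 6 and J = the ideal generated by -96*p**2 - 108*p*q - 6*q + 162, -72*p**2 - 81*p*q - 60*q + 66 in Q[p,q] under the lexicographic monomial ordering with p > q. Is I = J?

Yes, the ideals are equal.

Two ideals are equal iff their reduced Gröbner bases coincide (the reduced basis is unique for a fixed ordering).
Buchberger on the first generating set:
f_1 = -8*p**2 - 9*p*q + 14, LT = p**2.
f_2 = -6*q - 6, LT = q.

The S-polynomials (S(f_1,f_2)) all reduce to 0 modulo the current basis, so we have a Gröbner basis.
Inter-reduce: drop elements whose leading term is divisible by another's, tail-reduce, and make monic.
Reduced Gröbner basis: {p**2 - 9/8*p - 7/4, q + 1}.

Buchberger on the second generating set:
h_1 = -96*p**2 - 108*p*q - 6*q + 162, LT = p**2.
h_2 = -72*p**2 - 81*p*q - 60*q + 66, LT = p**2.

S(h_1,h_2): lcm = p**2. S = -37/48*q - 37/48.
  leading term q: no divisor's leading term divides it; move -37/48*q to the remainder.
  leading term 1: no divisor's leading term divides it; move -37/48 to the remainder.
  remainder -37/48*q - 37/48 ≠ 0; add k_3 = -37/48*q - 37/48 to the basis.

The other S-polynomials (S(h_1,k_3), S(h_2,k_3)) all reduce to 0 modulo the current basis, so we have a Gröbner basis.
Inter-reduce: drop elements whose leading term is divisible by another's, tail-reduce, and make monic.
Reduced Gröbner basis: {p**2 - 9/8*p - 7/4, q + 1}.

The two bases agree; hence the ideals are identical.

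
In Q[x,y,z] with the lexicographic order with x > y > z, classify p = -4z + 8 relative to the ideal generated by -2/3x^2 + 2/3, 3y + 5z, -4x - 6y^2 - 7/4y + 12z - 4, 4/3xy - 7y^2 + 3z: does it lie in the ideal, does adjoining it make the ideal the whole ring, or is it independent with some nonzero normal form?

First compute the reduced Gröbner basis of I by Buchberger's algorithm.
f_1 = -2/3x^2 + 2/3, LT = x^2.
f_2 = 3y + 5z, LT = y.
f_3 = -4x - 6y^2 - 7/4y + 12z - 4, LT = x.
f_4 = 4/3xy - 7y^2 + 3z, LT = xy.

S(f_1,f_3): lcm = x^2. S = -3/2xy^2 - 7/16xy + 3xz - x - 1.
  reduce S modulo (f_1, f_2, f_3, f_4):
  remainder 625/36z^4 - 4475/144z^3 + 51241/2304z^2 - 179/24z ≠ 0; add h_5 = 625/36z^4 - 4475/144z^3 + 51241/2304z^2 - 179/24z to the basis.

S(f_1,f_4): lcm = x^2y. S = 21/4xy^2 - 9/4xz - y.
  reduce S modulo (f_1, f_2, f_3, f_4, h_5):
  remainder -25925/576z^3 + 252823/4608z^2 - 355/16z ≠ 0; add h_6 = -25925/576z^3 + 252823/4608z^2 - 355/16z to the basis.

S(f_2,f_4): lcm = xy. S = 5/3xz + 21/4y^2 - 9/4z.
  reduce S modulo (f_1, f_2, f_3, f_4, h_5, h_6):
  remainder 153475/12444z^2 - 6139/12444z ≠ 0; add h_7 = 153475/12444z^2 - 6139/12444z to the basis.

S(h_5,h_6): lcm = z^4. S = -118423/207400z^3 + 32688917/41480000z^2 - 537/1250z.
  reduce S modulo (f_1, f_2, f_3, f_4, h_5, h_6, h_7):
  remainder -93618/648125z ≠ 0; add h_8 = -93618/648125z to the basis.

The other S-polynomials (S(f_1,f_2), S(f_2,f_3), S(f_3,f_4), S(f_1,h_5), S(f_2,h_5), S(f_3,h_5), S(f_4,h_5), S(f_1,h_6), S(f_2,h_6), S(f_3,h_6), S(f_4,h_6), S(f_1,h_7), S(f_2,h_7), S(f_3,h_7), S(f_4,h_7), S(h_5,h_7), S(h_6,h_7), S(f_1,h_8), S(f_2,h_8), S(f_3,h_8), S(f_4,h_8), S(h_5,h_8), S(h_6,h_8), S(h_7,h_8)) all reduce to 0 modulo the current basis, so we have a Gröbner basis.
Inter-reduce: drop elements whose leading term is divisible by another's, tail-reduce, and make monic.
Reduced Gröbner basis: {x + 1, y, z}.
Label its elements g_1 = x + 1, g_2 = y, g_3 = z.

Reduce p = -4z + 8 modulo G:
  leading term z: subtract (-4)·g_3 from -4z + 8 → 8
  leading term 1: no divisor's leading term divides it; move 8 to the remainder.
  normal form = 8.
The normal form is nonzero, so p ∉ I. Since p minus its normal form lies in I, I + (p) = I + (r) where r = 8; decide whether this ideal is the whole ring.
Here r = 8 is a nonzero constant, hence a unit: 1 ∈ I + (p), the Gröbner basis of I + (p) is {1}, and the enlarged system has no common solution — adjoining p is inconsistent.

The remainder on division by a Gröbner basis is unique — it is the normal form.

Adjoining -4z + 8 makes the ideal the whole ring: the system is inconsistent.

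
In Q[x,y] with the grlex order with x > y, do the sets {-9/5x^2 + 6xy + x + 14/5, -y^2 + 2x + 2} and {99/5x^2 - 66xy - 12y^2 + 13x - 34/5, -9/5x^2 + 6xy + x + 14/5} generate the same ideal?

Two ideals are equal iff their reduced Gröbner bases coincide (the reduced basis is unique for a fixed ordering).
Buchberger on the first generating set:
f_1 = -9/5x^2 + 6xy + x + 14/5, LT = x^2.
f_2 = -y^2 + 2x + 2, LT = y^2.

The S-polynomials (S(f_1,f_2)) all reduce to 0 modulo the current basis, so we have a Gröbner basis.
Inter-reduce: drop elements whose leading term is divisible by another's, tail-reduce, and make monic.
Reduced Gröbner basis: {x^2 - 10/3xy - 5/9x - 14/9, y^2 - 2x - 2}.

Buchberger on the second generating set:
h_1 = 99/5x^2 - 66xy - 12y^2 + 13x - 34/5, LT = x^2.
h_2 = -9/5x^2 + 6xy + x + 14/5, LT = x^2.

S(h_1,h_2): lcm = x^2. S = -20/33y^2 + 40/33x + 40/33.
  leading term y^2: no divisor's leading term divides it; move -20/33y^2 to the remainder.
  leading term x: no divisor's leading term divides it; move 40/33x to the remainder.
  leading term 1: no divisor's leading term divides it; move 40/33 to the remainder.
  remainder -20/33y^2 + 40/33x + 40/33 ≠ 0; add k_3 = -20/33y^2 + 40/33x + 40/33 to the basis.

The other S-polynomials (S(h_1,k_3), S(h_2,k_3)) all reduce to 0 modulo the current basis, so we have a Gröbner basis.
Inter-reduce: drop elements whose leading term is divisible by another's, tail-reduce, and make monic.
Reduced Gröbner basis: {x^2 - 10/3xy - 5/9x - 14/9, y^2 - 2x - 2}.

Same reduced basis, so the two generating sets span the same ideal.

Yes, the ideals are equal.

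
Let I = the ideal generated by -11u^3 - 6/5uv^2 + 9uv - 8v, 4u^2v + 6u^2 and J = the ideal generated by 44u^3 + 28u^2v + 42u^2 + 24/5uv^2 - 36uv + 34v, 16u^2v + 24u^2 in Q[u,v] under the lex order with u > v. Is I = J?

Two ideals are equal iff their reduced Gröbner bases coincide (the reduced basis is unique for a fixed ordering).
Buchberger on the first generating set:
f_1 = -11u^3 - 6/5uv^2 + 9uv - 8v, LT = u^3.
f_2 = 4u^2v + 6u^2, LT = u^2v.

S(f_1,f_2): lcm = u^3v. S = -3/2u^3 + 6/55uv^3 - 9/11uv^2 + 8/11v^2.
  leading term u^3: subtract (3/22)·f_1 from -3/2u^3 + 6/55uv^3 - 9/11uv^2 + 8/11v^2 → 6/55uv^3 - 36/55uv^2 - 27/22uv + 8/11v^2 + 12/11v
  leading term uv^3: no divisor's leading term divides it; move 6/55uv^3 to the remainder.
  leading term uv^2: no divisor's leading term divides it; move -36/55uv^2 to the remainder.
  leading term uv: no divisor's leading term divides it; move -27/22uv to the remainder.
  leading term v^2: no divisor's leading term divides it; move 8/11v^2 to the remainder.
  leading term v: no divisor's leading term divides it; move 12/11v to the remainder.
  remainder 6/55uv^3 - 36/55uv^2 - 27/22uv + 8/11v^2 + 12/11v ≠ 0; add g_3 = 6/55uv^3 - 36/55uv^2 - 27/22uv + 8/11v^2 + 12/11v to the basis.

S(f_2,g_3): lcm = u^2v^3. S = 15/2u^2v^2 + 45/4u^2v - 20/3uv^2 - 10uv.
  leading term u^2v^2: subtract (15/8v)·f_2 from 15/2u^2v^2 + 45/4u^2v - 20/3uv^2 - 10uv → -20/3uv^2 - 10uv
  leading term uv^2: no divisor's leading term divides it; move -20/3uv^2 to the remainder.
  leading term uv: no divisor's leading term divides it; move -10uv to the remainder.
  remainder -20/3uv^2 - 10uv ≠ 0; add g_4 = -20/3uv^2 - 10uv to the basis.

S(g_3,g_4): lcm = uv^3. S = -15/2uv^2 - 45/4uv + 20/3v^2 + 10v.
  leading term uv^2: subtract (9/8)·g_4 from -15/2uv^2 - 45/4uv + 20/3v^2 + 10v → 20/3v^2 + 10v
  leading term v^2: no divisor's leading term divides it; move 20/3v^2 to the remainder.
  leading term v: no divisor's leading term divides it; move 10v to the remainder.
  remainder 20/3v^2 + 10v ≠ 0; add g_5 = 20/3v^2 + 10v to the basis.

The other S-polynomials (S(f_1,g_3), S(f_1,g_4), S(f_2,g_4), S(f_1,g_5), S(f_2,g_5), S(g_3,g_5), S(g_4,g_5)) all reduce to 0 modulo the current basis, so we have a Gröbner basis.
Inter-reduce: drop elements whose leading term is divisible by another's, tail-reduce, and make monic.
Reduced Gröbner basis: {u^3 - 54/55uv + 8/11v, u^2v + 3/2u^2, v^2 + 3/2v}.

Buchberger on the second generating set:
h_1 = 44u^3 + 28u^2v + 42u^2 + 24/5uv^2 - 36uv + 34v, LT = u^3.
h_2 = 16u^2v + 24u^2, LT = u^2v.

S(h_1,h_2): lcm = u^3v. S = -3/2u^3 + 7/11u^2v^2 + 21/22u^2v + 6/55uv^3 - 9/11uv^2 + 17/22v^2.
  leading term u^3: subtract (-3/88)·h_1 from -3/2u^3 + 7/11u^2v^2 + 21/22u^2v + 6/55uv^3 - 9/11uv^2 + 17/22v^2 → 7/11u^2v^2 + 21/11u^2v + 63/44u^2 + 6/55uv^3 - 36/55uv^2 - 27/22uv + 17/22v^2 + 51/44v
  leading term u^2v^2: subtract (7/176v)·h_2 from 7/11u^2v^2 + 21/11u^2v + 63/44u^2 + 6/55uv^3 - 36/55uv^2 - 27/22uv + 17/22v^2 + 51/44v → 21/22u^2v + 63/44u^2 + 6/55uv^3 - 36/55uv^2 - 27/22uv + 17/22v^2 + 51/44v
  leading term u^2v: subtract (21/352)·h_2 from 21/22u^2v + 63/44u^2 + 6/55uv^3 - 36/55uv^2 - 27/22uv + 17/22v^2 + 51/44v → 6/55uv^3 - 36/55uv^2 - 27/22uv + 17/22v^2 + 51/44v
  leading term uv^3: no divisor's leading term divides it; move 6/55uv^3 to the remainder.
  leading term uv^2: no divisor's leading term divides it; move -36/55uv^2 to the remainder.
  leading term uv: no divisor's leading term divides it; move -27/22uv to the remainder.
  leading term v^2: no divisor's leading term divides it; move 17/22v^2 to the remainder.
  leading term v: no divisor's leading term divides it; move 51/44v to the remainder.
  remainder 6/55uv^3 - 36/55uv^2 - 27/22uv + 17/22v^2 + 51/44v ≠ 0; add k_3 = 6/55uv^3 - 36/55uv^2 - 27/22uv + 17/22v^2 + 51/44v to the basis.

S(h_2,k_3): lcm = u^2v^3. S = 15/2u^2v^2 + 45/4u^2v - 85/12uv^2 - 85/8uv.
  leading term u^2v^2: subtract (15/32v)·h_2 from 15/2u^2v^2 + 45/4u^2v - 85/12uv^2 - 85/8uv → -85/12uv^2 - 85/8uv
  leading term uv^2: no divisor's leading term divides it; move -85/12uv^2 to the remainder.
  leading term uv: no divisor's leading term divides it; move -85/8uv to the remainder.
  remainder -85/12uv^2 - 85/8uv ≠ 0; add k_4 = -85/12uv^2 - 85/8uv to the basis.

S(k_3,k_4): lcm = uv^3. S = -15/2uv^2 - 45/4uv + 85/12v^2 + 85/8v.
  leading term uv^2: subtract (18/17)·k_4 from -15/2uv^2 - 45/4uv + 85/12v^2 + 85/8v → 85/12v^2 + 85/8v
  leading term v^2: no divisor's leading term divides it; move 85/12v^2 to the remainder.
  leading term v: no divisor's leading term divides it; move 85/8v to the remainder.
  remainder 85/12v^2 + 85/8v ≠ 0; add k_5 = 85/12v^2 + 85/8v to the basis.

The other S-polynomials (S(h_1,k_3), S(h_1,k_4), S(h_2,k_4), S(h_1,k_5), S(h_2,k_5), S(k_3,k_5), S(k_4,k_5)) all reduce to 0 modulo the current basis, so we have a Gröbner basis.
Inter-reduce: drop elements whose leading term is divisible by another's, tail-reduce, and make monic.
Reduced Gröbner basis: {u^3 - 54/55uv + 17/22v, u^2v + 3/2u^2, v^2 + 3/2v}.

Since the reduced bases disagree, the two ideals are not the same.

No, the ideals differ.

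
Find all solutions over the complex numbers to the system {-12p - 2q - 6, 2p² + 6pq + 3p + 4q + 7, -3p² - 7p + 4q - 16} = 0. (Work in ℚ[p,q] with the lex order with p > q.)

{(-1, 3)}

Compute a lex Gröbner basis by Buchberger's algorithm.
f_1 = -12p - 2q - 6, LT = p.
f_2 = 2p² + 6pq + 3p + 4q + 7, LT = p².
f_3 = -3p² - 7p + 4q - 16, LT = p².

S(f_1,f_2): lcm = p². S = -17/6pq - p - 2q - 7/2.
  leading term pq: subtract (17/72q)·f_1 from -17/6pq - p - 2q - 7/2 → -p + 17/36q² - 7/12q - 7/2
  leading term p: subtract (1/12)·f_1 from -p + 17/36q² - 7/12q - 7/2 → 17/36q² - 5/12q - 3
  leading term q²: no divisor's leading term divides it; move 17/36q² to the remainder.
  leading term q: no divisor's leading term divides it; move -5/12q to the remainder.
  leading term 1: no divisor's leading term divides it; move -3 to the remainder.
  remainder 17/36q² - 5/12q - 3 ≠ 0; add h_4 = 17/36q² - 5/12q - 3 to the basis.

S(f_1,f_3): lcm = p². S = ⅙pq - 11/6p + 4/3q - 16/3.
  leading term pq: subtract (-1/72q)·f_1 from ⅙pq - 11/6p + 4/3q - 16/3 → -11/6p - 1/36q² + 5/4q - 16/3
  leading term p: subtract (11/72)·f_1 from -11/6p - 1/36q² + 5/4q - 16/3 → -1/36q² + 14/9q - 53/12
  leading term q²: subtract (-1/17)·h_4 from -1/36q² + 14/9q - 53/12 → 937/612q - 937/204
  leading term q: no divisor's leading term divides it; move 937/612q to the remainder.
  leading term 1: no divisor's leading term divides it; move -937/204 to the remainder.
  remainder 937/612q - 937/204 ≠ 0; add h_5 = 937/612q - 937/204 to the basis.

The other S-polynomials (S(f_2,f_3), S(f_1,h_4), S(f_2,h_4), S(f_3,h_4), S(f_1,h_5), S(f_2,h_5), S(f_3,h_5), S(h_4,h_5)) all reduce to 0 modulo the current basis, so we have a Gröbner basis.
Inter-reduce: drop elements whose leading term is divisible by another's, tail-reduce, and make monic.
Reduced Gröbner basis: {p + 1, q - 3}.

The lex basis is triangular: the last element involves only q. Solving q - 3 = 0 gives q ∈ {3}; substituting each value into the earlier elements determines the remaining variables.
  q = 3: the earlier basis element becomes p + 1 = 0, giving p = -1 — point (-1, 3).
Substituting each solution back into the original system confirms all equations vanish.
This is the nonlinear analogue of row-reducing a linear system.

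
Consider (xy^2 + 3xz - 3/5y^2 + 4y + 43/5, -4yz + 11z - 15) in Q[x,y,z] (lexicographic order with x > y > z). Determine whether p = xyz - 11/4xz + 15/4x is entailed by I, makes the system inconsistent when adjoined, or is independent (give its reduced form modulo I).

First compute the reduced Gröbner basis of I by Buchberger's algorithm.
f_1 = xy^2 + 3xz - 3/5y^2 + 4y + 43/5, LT = xy^2.
f_2 = -4yz + 11z - 15, LT = yz.

S(f_1,f_2): lcm = xy^2z. S = 11/4xyz - 15/4xy + 3xz^2 - 3/5y^2z + 4yz + 43/5z.
  leading term xyz: subtract (-11/16x)·f_2 from 11/4xyz - 15/4xy + 3xz^2 - 3/5y^2z + 4yz + 43/5z → -15/4xy + 3xz^2 + 121/16xz - 165/16x - 3/5y^2z + 4yz + 43/5z
  leading term xy: no divisor's leading term divides it; move -15/4xy to the remainder.
  leading term xz^2: no divisor's leading term divides it; move 3xz^2 to the remainder.
  leading term xz: no divisor's leading term divides it; move 121/16xz to the remainder.
  leading term x: no divisor's leading term divides it; move -165/16x to the remainder.
  leading term y^2z: subtract (3/20y)·f_2 from -3/5y^2z + 4yz + 43/5z → 47/20yz + 9/4y + 43/5z
  leading term yz: subtract (-47/80)·f_2 from 47/20yz + 9/4y + 43/5z → 9/4y + 241/16z - 141/16
  leading term y: no divisor's leading term divides it; move 9/4y to the remainder.
  leading term z: no divisor's leading term divides it; move 241/16z to the remainder.
  leading term 1: no divisor's leading term divides it; move -141/16 to the remainder.
  remainder -15/4xy + 3xz^2 + 121/16xz - 165/16x + 9/4y + 241/16z - 141/16 ≠ 0; add h_3 = -15/4xy + 3xz^2 + 121/16xz - 165/16x + 9/4y + 241/16z - 141/16 to the basis.

S(f_2,h_3): lcm = xyz. S = 4/5xz^3 + 121/60xz^2 - 11/2xz + 15/4x + 3/5yz + 241/60z^2 - 47/20z.
  leading term xz^3: no divisor's leading term divides it; move 4/5xz^3 to the remainder.
  leading term xz^2: no divisor's leading term divides it; move 121/60xz^2 to the remainder.
  leading term xz: no divisor's leading term divides it; move -11/2xz to the remainder.
  leading term x: no divisor's leading term divides it; move 15/4x to the remainder.
  leading term yz: subtract (-3/20)·f_2 from 3/5yz + 241/60z^2 - 47/20z → 241/60z^2 - 7/10z - 9/4
  leading term z^2: no divisor's leading term divides it; move 241/60z^2 to the remainder.
  leading term z: no divisor's leading term divides it; move -7/10z to the remainder.
  leading term 1: no divisor's leading term divides it; move -9/4 to the remainder.
  remainder 4/5xz^3 + 121/60xz^2 - 11/2xz + 15/4x + 241/60z^2 - 7/10z - 9/4 ≠ 0; add h_4 = 4/5xz^3 + 121/60xz^2 - 11/2xz + 15/4x + 241/60z^2 - 7/10z - 9/4 to the basis.

The other S-polynomials (S(f_1,h_3), S(f_1,h_4), S(f_2,h_4), S(h_3,h_4)) all reduce to 0 modulo the current basis, so we have a Gröbner basis.
Inter-reduce: drop elements whose leading term is divisible by another's, tail-reduce, and make monic.
Reduced Gröbner basis: {xy - 4/5xz^2 - 121/60xz + 11/4x - 3/5y - 241/60z + 47/20, xz^3 + 121/48xz^2 - 55/8xz + 75/16x + 241/48z^2 - 7/8z - 45/16, yz - 11/4z + 15/4}.
Label its elements g_1 = xy - 4/5xz^2 - 121/60xz + 11/4x - 3/5y - 241/60z + 47/20, g_2 = xz^3 + 121/48xz^2 - 55/8xz + 75/16x + 241/48z^2 - 7/8z - 45/16, g_3 = yz - 11/4z + 15/4.

Reduce p = xyz - 11/4xz + 15/4x modulo G:
  leading term xyz: subtract (z)·g_1 from xyz - 11/4xz + 15/4x → 4/5xz^3 + 121/60xz^2 - 11/2xz + 15/4x + 3/5yz + 241/60z^2 - 47/20z
  leading term xz^3: subtract (4/5)·g_2 from 4/5xz^3 + 121/60xz^2 - 11/2xz + 15/4x + 3/5yz + 241/60z^2 - 47/20z → 3/5yz - 33/20z + 9/4
  leading term yz: subtract (3/5)·g_3 from 3/5yz - 33/20z + 9/4 → 0
  normal form = 0.
Since the normal form is 0, p ∈ I.

xyz - 11/4xz + 15/4x lies in I (it reduces to 0).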